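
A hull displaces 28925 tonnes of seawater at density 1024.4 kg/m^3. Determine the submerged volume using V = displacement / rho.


Formula: V = mass / rho
Step 1 — convert tonnes to kg: 28925 t * 1000 = 28925000 kg
Step 2 — V = 28925000 / 1024.4 ≈ 28236 m^3 (5 s.f.)

28236 m^3


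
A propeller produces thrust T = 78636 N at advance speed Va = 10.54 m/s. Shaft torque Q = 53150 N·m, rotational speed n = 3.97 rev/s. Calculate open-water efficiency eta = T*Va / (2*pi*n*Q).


Formula: eta = T * Va / (2 * pi * n * Q)
Step 1 — numerator = T * Va = 78636 * 10.54 = 828823.44
Step 2 — 2 * pi * n = 2 * pi * 3.97 = 24.944246
Step 3 — denominator = 24.944246 * 53150 = 1325786.67
Step 4 — eta = 828823.44 / 1325786.67 ≈ 0.62516 (5 s.f.)

0.62516


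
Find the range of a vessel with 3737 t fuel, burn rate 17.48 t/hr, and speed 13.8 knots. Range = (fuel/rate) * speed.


Formula: endurance = fuel / rate; range = endurance * speed
Step 1 — endurance = 3737 / 17.48 = 213.7872 hours
Step 2 — range = 213.7872 * 13.8 ≈ 2950.3 nautical miles (5 s.f.)

2950.3 NM


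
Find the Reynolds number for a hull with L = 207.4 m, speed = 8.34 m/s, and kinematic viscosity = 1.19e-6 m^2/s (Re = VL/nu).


Formula: Re = V * L / nu
Step 1 — V * L = 8.34 * 207.4 = 1729.716 m^2/s
Step 2 — Re = 1729.716 / 1.19e-6 = 1.45e+09

1.45e+09


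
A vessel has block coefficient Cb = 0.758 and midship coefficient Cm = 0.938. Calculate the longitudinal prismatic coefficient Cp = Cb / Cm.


Formula: Cp = Cb / Cm
Substituting: Cp = 0.758 / 0.938
Result: Cp ≈ 0.80810 (5 s.f.)

0.80810


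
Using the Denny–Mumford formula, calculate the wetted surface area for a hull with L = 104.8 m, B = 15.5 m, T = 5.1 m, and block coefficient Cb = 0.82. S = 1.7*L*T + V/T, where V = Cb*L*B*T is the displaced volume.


Formula: S = 1.7*L*T + V/T with V = Cb*L*B*T, i.e. S = L * (1.7*T + Cb*B)
Step 1 — 1.7*T = 1.7 * 5.1 = 8.67 m
Step 2 — Cb*B = 0.82 * 15.5 = 12.71 m
Step 3 — 1.7*T + Cb*B = 8.67 + 12.71 = 21.38 m
Step 4 — S = 104.8 * 21.38 ≈ 2240.6 m^2 (5 s.f.)

2240.6 m^2


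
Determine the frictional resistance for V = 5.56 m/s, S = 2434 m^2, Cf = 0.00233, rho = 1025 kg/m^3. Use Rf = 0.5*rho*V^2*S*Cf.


Formula: Rf = 0.5 * rho * V^2 * S * Cf
Step 1 — V^2 = 5.56^2 = 30.9136
Step 2 — 0.5 * rho * V^2 = 0.5 * 1025 * 30.9136 = 15843.22
Step 3 — Rf = 15843.22 * 2434 * 0.00233 ≈ 89850 N (5 s.f.)

89850 N


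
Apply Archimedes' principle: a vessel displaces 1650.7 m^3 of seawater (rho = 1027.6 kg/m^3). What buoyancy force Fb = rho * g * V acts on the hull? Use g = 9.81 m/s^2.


Formula: Fb = rho * g * V
Substituting: Fb = 1027.6 * 9.81 * 1650.7
Intermediate: 1027.6 * 9.81 = 10080.756
Result: Fb = 10080.756 * 1650.7 ≈ 16640000 N (5 s.f.)

16640000 N


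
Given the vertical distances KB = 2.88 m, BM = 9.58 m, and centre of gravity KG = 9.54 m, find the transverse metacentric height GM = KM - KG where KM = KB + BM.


Formula: GM = KB + BM - KG
Step 1 — KM = KB + BM = 2.88 + 9.58 = 12.46 m
Step 2 — GM = KM - KG = 12.46 - 9.54 = 2.92 m

2.92 m


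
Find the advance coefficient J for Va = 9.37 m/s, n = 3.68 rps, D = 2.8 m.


Formula: J = Va / (n * D)
Step 1 — n * D = 3.68 * 2.8 = 10.304
Step 2 — J = 9.37 / 10.304 ≈ 0.90936 (5 s.f.)

0.90936


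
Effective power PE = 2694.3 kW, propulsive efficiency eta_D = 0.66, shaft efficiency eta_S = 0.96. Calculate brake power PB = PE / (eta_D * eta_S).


Formula: PB = PE / (eta_D * eta_S)
Step 1 — combined efficiency = eta_D * eta_S = 0.66 * 0.96 = 0.6336
Step 2 — PB = 2694.3 / 0.6336 ≈ 4252.4 kW (5 s.f.)

4252.4 kW


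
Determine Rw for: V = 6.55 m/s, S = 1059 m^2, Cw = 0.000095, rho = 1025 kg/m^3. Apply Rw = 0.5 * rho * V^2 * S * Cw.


Formula: Rw = 0.5 * rho * V^2 * S * Cw
Step 1 — V^2 = 6.55^2 = 42.9025
Step 2 — 0.5 * rho * V^2 = 0.5 * 1025 * 42.9025 = 21987.53125
Step 3 — Rw = 21987.53125 * 1059 * 0.000095 ≈ 2212.1 N (5 s.f.)

2212.1 N


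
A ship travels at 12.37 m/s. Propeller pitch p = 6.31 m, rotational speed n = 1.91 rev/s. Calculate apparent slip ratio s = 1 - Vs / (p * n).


Formula: s = 1 - Vs / (p * n)
Step 1 — p * n = 6.31 * 1.91 = 12.0521
Step 2 — Vs / (p*n) = 12.37 / 12.0521 = 1.026377 (6 d.p.)
Step 3 — s = 1 - 1.026377 = -0.026377

-0.026377


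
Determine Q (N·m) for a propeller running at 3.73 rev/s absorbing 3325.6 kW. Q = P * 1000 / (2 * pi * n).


Formula: Q = P_W / (2 * pi * n)
Step 1 — P_W = 3325.6 kW * 1000 = 3325600.0 W
Step 2 — 2 * pi * n = 2 * pi * 3.73 = 23.436281
Step 3 — Q = 3325600.0 / 23.436281 ≈ 141900 N·m (5 s.f.)

141900 N·m


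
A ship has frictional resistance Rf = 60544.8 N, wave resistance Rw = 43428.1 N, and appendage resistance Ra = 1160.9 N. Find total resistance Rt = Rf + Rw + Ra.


Formula: Rt = Rf + Rw + Ra
Substituting: Rt = 60544.8 + 43428.1 + 1160.9
Result: Rt = 105133.8 N

105133.8 N


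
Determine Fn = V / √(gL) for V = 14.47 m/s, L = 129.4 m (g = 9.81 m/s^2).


Formula: Fn = V / sqrt(g * L)
Step 1 — g * L = 9.81 * 129.4 = 1269.414
Step 2 — sqrt(g * L) = sqrt(1269.414) = 35.628837
Step 3 — Fn = 14.47 / 35.628837 ≈ 0.40613 (5 s.f.)

0.40613


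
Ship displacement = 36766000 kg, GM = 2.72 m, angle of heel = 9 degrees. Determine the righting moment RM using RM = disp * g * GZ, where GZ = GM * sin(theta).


Formula: GZ = GM * sin(theta); RM = disp * g * GZ
Step 1 — GZ = 2.72 * sin(9°) = 2.72 * 0.156434 = 0.4255 m
Step 2 — RM = 36766000 * 9.81 * 0.4255 ≈ 153470000 N·m (5 s.f.)

153470000 N·m


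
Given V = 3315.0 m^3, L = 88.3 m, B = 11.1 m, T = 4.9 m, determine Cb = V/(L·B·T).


Formula: Cb = V / (L * B * T)
Step 1 — L * B * T = 88.3 * 11.1 * 4.9 = 4802.637 m^3
Step 2 — Cb = 3315.0 / 4802.637 ≈ 0.69025 (5 s.f.)

0.69025


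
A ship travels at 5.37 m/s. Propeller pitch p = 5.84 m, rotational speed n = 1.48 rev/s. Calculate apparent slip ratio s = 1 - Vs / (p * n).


Formula: s = 1 - Vs / (p * n)
Step 1 — p * n = 5.84 * 1.48 = 8.6432
Step 2 — Vs / (p*n) = 5.37 / 8.6432 = 0.621298 (6 d.p.)
Step 3 — s = 1 - 0.621298 = 0.378702

0.378702


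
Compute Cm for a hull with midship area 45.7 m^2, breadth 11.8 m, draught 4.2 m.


Formula: Cm = Am / (B * T)
Step 1 — B * T = 11.8 * 4.2 = 49.56 m^2
Step 2 — Cm = 45.7 / 49.56 ≈ 0.92211 (5 s.f.)

0.92211


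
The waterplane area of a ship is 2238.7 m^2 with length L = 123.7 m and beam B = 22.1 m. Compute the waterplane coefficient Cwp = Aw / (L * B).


Formula: Cwp = Aw / (L * B)
Step 1 — L * B = 123.7 * 22.1 = 2733.77 m^2
Step 2 — Cwp = 2238.7 / 2733.77 ≈ 0.81891 (5 s.f.)

0.81891


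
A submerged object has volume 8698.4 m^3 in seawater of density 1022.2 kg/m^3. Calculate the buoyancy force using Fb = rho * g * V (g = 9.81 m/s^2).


Formula: Fb = rho * g * V
Substituting: Fb = 1022.2 * 9.81 * 8698.4
Intermediate: 1022.2 * 9.81 = 10027.782
Result: Fb = 10027.782 * 8698.4 ≈ 87226000 N (5 s.f.)

87226000 N


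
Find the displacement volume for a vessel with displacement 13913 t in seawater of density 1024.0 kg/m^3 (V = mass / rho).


Formula: V = mass / rho
Step 1 — convert tonnes to kg: 13913 t * 1000 = 13913000 kg
Step 2 — V = 13913000 / 1024.0 ≈ 13587 m^3 (5 s.f.)

13587 m^3


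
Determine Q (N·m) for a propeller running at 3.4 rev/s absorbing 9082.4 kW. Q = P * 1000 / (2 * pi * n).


Formula: Q = P_W / (2 * pi * n)
Step 1 — P_W = 9082.4 kW * 1000 = 9082400.0 W
Step 2 — 2 * pi * n = 2 * pi * 3.4 = 21.36283
Step 3 — Q = 9082400.0 / 21.36283 ≈ 425150 N·m (5 s.f.)

425150 N·m


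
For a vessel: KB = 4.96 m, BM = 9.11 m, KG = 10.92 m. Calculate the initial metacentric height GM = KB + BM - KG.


Formula: GM = KB + BM - KG
Step 1 — KM = KB + BM = 4.96 + 9.11 = 14.07 m
Step 2 — GM = KM - KG = 14.07 - 10.92 = 3.15 m

3.15 m


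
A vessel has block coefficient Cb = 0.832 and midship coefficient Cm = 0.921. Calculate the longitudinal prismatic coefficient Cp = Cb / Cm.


Formula: Cp = Cb / Cm
Substituting: Cp = 0.832 / 0.921
Result: Cp ≈ 0.90337 (5 s.f.)

0.90337


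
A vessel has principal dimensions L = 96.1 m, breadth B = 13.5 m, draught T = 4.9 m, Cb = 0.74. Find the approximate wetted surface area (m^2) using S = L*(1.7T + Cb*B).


Formula: S = 1.7*L*T + V/T with V = Cb*L*B*T, i.e. S = L * (1.7*T + Cb*B)
Step 1 — 1.7*T = 1.7 * 4.9 = 8.33 m
Step 2 — Cb*B = 0.74 * 13.5 = 9.99 m
Step 3 — 1.7*T + Cb*B = 8.33 + 9.99 = 18.32 m
Step 4 — S = 96.1 * 18.32 ≈ 1760.6 m^2 (5 s.f.)

1760.6 m^2


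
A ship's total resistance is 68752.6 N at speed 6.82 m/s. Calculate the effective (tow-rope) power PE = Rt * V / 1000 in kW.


Formula: PE = Rt * V / 1000 (kW)
Step 1 — PE (W) = 68752.6 * 6.82 = 468892.732 W
Step 2 — PE (kW) = 468892.732 / 1000 ≈ 468.89 kW (5 s.f.)

468.89 kW


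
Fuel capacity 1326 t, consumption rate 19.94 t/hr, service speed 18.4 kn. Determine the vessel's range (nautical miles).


Formula: endurance = fuel / rate; range = endurance * speed
Step 1 — endurance = 1326 / 19.94 = 66.4995 hours
Step 2 — range = 66.4995 * 18.4 ≈ 1223.6 nautical miles (5 s.f.)

1223.6 NM


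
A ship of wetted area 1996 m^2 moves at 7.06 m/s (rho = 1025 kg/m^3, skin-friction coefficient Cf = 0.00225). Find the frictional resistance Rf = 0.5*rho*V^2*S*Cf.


Formula: Rf = 0.5 * rho * V^2 * S * Cf
Step 1 — V^2 = 7.06^2 = 49.8436
Step 2 — 0.5 * rho * V^2 = 0.5 * 1025 * 49.8436 = 25544.845
Step 3 — Rf = 25544.845 * 1996 * 0.00225 ≈ 114720 N (5 s.f.)

114720 N


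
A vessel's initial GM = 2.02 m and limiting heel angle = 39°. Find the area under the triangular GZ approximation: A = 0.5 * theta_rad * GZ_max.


Formula: GZ_max = GM * sin(theta); Area = 0.5 * theta_rad * GZ_max
Step 1 — GZ_max = 2.02 * sin(39°) = 2.02 * 0.62932 = 1.271226 m
Step 2 — theta_rad = 39 * pi/180 = 0.680678 rad
Step 3 — Area = 0.5 * 0.680678 * 1.271226 ≈ 0.43265 m·rad (5 s.f.)

0.43265 m·rad


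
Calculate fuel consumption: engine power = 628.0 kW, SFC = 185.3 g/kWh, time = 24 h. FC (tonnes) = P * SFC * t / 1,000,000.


Formula: FC (tonnes) = P * SFC * t / 1,000,000
Step 1 — P * SFC * t = 628.0 * 185.3 * 24 = 2792841.6 g
Step 2 — FC (tonnes) = 2792841.6 / 1,000,000 ≈ 2.7928 tonnes (5 s.f.)

2.7928 tonnes


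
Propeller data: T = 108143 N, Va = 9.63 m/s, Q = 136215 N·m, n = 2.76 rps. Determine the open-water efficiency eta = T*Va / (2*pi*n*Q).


Formula: eta = T * Va / (2 * pi * n * Q)
Step 1 — numerator = T * Va = 108143 * 9.63 = 1041417.09
Step 2 — 2 * pi * n = 2 * pi * 2.76 = 17.341591
Step 3 — denominator = 17.341591 * 136215 = 2362184.82
Step 4 — eta = 1041417.09 / 2362184.82 ≈ 0.44087 (5 s.f.)

0.44087


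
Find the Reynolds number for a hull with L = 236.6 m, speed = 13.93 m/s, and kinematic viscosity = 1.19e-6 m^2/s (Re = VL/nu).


Formula: Re = V * L / nu
Step 1 — V * L = 13.93 * 236.6 = 3295.838 m^2/s
Step 2 — Re = 3295.838 / 1.19e-6 = 2.77e+09

2.77e+09


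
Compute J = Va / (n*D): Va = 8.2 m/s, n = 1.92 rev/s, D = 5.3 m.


Formula: J = Va / (n * D)
Step 1 — n * D = 1.92 * 5.3 = 10.176
Step 2 — J = 8.2 / 10.176 ≈ 0.80582 (5 s.f.)

0.80582


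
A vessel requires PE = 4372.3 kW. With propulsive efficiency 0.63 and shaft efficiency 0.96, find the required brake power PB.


Formula: PB = PE / (eta_D * eta_S)
Step 1 — combined efficiency = eta_D * eta_S = 0.63 * 0.96 = 0.6048
Step 2 — PB = 4372.3 / 0.6048 ≈ 7229.3 kW (5 s.f.)

7229.3 kW


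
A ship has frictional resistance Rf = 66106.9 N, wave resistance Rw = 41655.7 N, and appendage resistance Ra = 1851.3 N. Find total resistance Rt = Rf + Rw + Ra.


Formula: Rt = Rf + Rw + Ra
Substituting: Rt = 66106.9 + 41655.7 + 1851.3
Result: Rt = 109613.9 N

109613.9 N


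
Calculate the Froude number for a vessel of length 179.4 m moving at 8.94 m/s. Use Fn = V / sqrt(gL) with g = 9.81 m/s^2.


Formula: Fn = V / sqrt(g * L)
Step 1 — g * L = 9.81 * 179.4 = 1759.914
Step 2 — sqrt(g * L) = sqrt(1759.914) = 41.951329
Step 3 — Fn = 8.94 / 41.951329 ≈ 0.21310 (5 s.f.)

0.21310


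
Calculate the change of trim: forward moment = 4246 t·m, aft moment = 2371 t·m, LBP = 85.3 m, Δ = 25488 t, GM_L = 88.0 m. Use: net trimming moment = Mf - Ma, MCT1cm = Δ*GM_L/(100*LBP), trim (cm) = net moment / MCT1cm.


Formula: net trimming moment = Mf - Ma; MCT1cm = Δ*GM_L/(100*LBP); trim = net moment / MCT1cm
Step 1 — net trimming moment = 4246 - 2371 = 1875 t·m
Step 2 — MCT1cm = 25488 * 88.0 / (100 * 85.3) = 262.9477 t·m/cm
Step 3 — trim = 1875 / 262.9477 ≈ 7.1307 cm (5 s.f.)

7.1307 cm


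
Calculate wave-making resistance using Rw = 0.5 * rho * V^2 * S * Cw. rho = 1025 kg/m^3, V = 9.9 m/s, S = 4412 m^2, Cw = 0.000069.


Formula: Rw = 0.5 * rho * V^2 * S * Cw
Step 1 — V^2 = 9.9^2 = 98.01
Step 2 — 0.5 * rho * V^2 = 0.5 * 1025 * 98.01 = 50230.125
Step 3 — Rw = 50230.125 * 4412 * 0.000069 ≈ 15291 N (5 s.f.)

15291 N


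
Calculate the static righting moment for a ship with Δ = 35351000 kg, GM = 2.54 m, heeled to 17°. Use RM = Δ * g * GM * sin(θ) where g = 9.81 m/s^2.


Formula: GZ = GM * sin(theta); RM = disp * g * GZ
Step 1 — GZ = 2.54 * sin(17°) = 2.54 * 0.292372 = 0.742625 m
Step 2 — RM = 35351000 * 9.81 * 0.742625 ≈ 257540000 N·m (5 s.f.)

257540000 N·m


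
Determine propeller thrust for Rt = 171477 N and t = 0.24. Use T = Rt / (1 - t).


Formula: T = Rt / (1 - t)
Step 1 — (1 - t) = 1 - 0.24 = 0.76
Step 2 — T = 171477 / 0.76 ≈ 225630 N (5 s.f.)

225630 N


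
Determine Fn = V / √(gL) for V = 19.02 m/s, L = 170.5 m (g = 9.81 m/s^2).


Formula: Fn = V / sqrt(g * L)
Step 1 — g * L = 9.81 * 170.5 = 1672.605
Step 2 — sqrt(g * L) = sqrt(1672.605) = 40.897494
Step 3 — Fn = 19.02 / 40.897494 ≈ 0.46507 (5 s.f.)

0.46507


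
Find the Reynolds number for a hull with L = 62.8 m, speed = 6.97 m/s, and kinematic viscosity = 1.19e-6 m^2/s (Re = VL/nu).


Formula: Re = V * L / nu
Step 1 — V * L = 6.97 * 62.8 = 437.716 m^2/s
Step 2 — Re = 437.716 / 1.19e-6 = 3.68e+08

3.68e+08


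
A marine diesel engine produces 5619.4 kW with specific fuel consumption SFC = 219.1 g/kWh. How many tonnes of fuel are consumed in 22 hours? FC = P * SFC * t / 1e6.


Formula: FC (tonnes) = P * SFC * t / 1,000,000
Step 1 — P * SFC * t = 5619.4 * 219.1 * 22 = 27086631.88 g
Step 2 — FC (tonnes) = 27086631.88 / 1,000,000 ≈ 27.087 tonnes (5 s.f.)

27.087 tonnes


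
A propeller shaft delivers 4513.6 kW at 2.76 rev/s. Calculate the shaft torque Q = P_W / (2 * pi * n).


Formula: Q = P_W / (2 * pi * n)
Step 1 — P_W = 4513.6 kW * 1000 = 4513600.0 W
Step 2 — 2 * pi * n = 2 * pi * 2.76 = 17.341591
Step 3 — Q = 4513600.0 / 17.341591 ≈ 260280 N·m (5 s.f.)

260280 N·m


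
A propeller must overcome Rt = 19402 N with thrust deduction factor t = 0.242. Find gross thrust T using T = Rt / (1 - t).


Formula: T = Rt / (1 - t)
Step 1 — (1 - t) = 1 - 0.242 = 0.758
Step 2 — T = 19402 / 0.758 ≈ 25596 N (5 s.f.)

25596 N


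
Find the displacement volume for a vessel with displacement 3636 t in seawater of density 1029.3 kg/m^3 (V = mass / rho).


Formula: V = mass / rho
Step 1 — convert tonnes to kg: 3636 t * 1000 = 3636000 kg
Step 2 — V = 3636000 / 1029.3 ≈ 3532.5 m^3 (5 s.f.)

3532.5 m^3


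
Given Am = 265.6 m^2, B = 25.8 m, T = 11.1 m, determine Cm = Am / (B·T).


Formula: Cm = Am / (B * T)
Step 1 — B * T = 25.8 * 11.1 = 286.38 m^2
Step 2 — Cm = 265.6 / 286.38 ≈ 0.92744 (5 s.f.)

0.92744


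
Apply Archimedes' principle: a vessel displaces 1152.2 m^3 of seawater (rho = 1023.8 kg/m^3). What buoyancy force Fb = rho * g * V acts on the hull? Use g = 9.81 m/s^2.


Formula: Fb = rho * g * V
Substituting: Fb = 1023.8 * 9.81 * 1152.2
Intermediate: 1023.8 * 9.81 = 10043.478
Result: Fb = 10043.478 * 1152.2 ≈ 11572000 N (5 s.f.)

11572000 N


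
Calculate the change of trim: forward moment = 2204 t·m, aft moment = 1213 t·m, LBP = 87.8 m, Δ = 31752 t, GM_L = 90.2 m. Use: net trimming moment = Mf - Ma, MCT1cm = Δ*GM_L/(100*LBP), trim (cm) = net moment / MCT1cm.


Formula: net trimming moment = Mf - Ma; MCT1cm = Δ*GM_L/(100*LBP); trim = net moment / MCT1cm
Step 1 — net trimming moment = 2204 - 1213 = 991 t·m
Step 2 — MCT1cm = 31752 * 90.2 / (100 * 87.8) = 326.1994 t·m/cm
Step 3 — trim = 991 / 326.1994 ≈ 3.0380 cm (5 s.f.)

3.0380 cm


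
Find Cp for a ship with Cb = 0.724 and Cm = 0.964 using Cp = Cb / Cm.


Formula: Cp = Cb / Cm
Substituting: Cp = 0.724 / 0.964
Result: Cp ≈ 0.75104 (5 s.f.)

0.75104


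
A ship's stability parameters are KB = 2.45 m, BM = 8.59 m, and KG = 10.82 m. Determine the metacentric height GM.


Formula: GM = KB + BM - KG
Step 1 — KM = KB + BM = 2.45 + 8.59 = 11.04 m
Step 2 — GM = KM - KG = 11.04 - 10.82 = 0.22 m

0.22 m


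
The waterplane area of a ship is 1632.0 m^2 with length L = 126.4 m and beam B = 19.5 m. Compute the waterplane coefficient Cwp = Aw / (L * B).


Formula: Cwp = Aw / (L * B)
Step 1 — L * B = 126.4 * 19.5 = 2464.8 m^2
Step 2 — Cwp = 1632.0 / 2464.8 ≈ 0.66212 (5 s.f.)

0.66212


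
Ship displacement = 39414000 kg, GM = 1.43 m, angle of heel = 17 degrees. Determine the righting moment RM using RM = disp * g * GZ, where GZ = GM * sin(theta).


Formula: GZ = GM * sin(theta); RM = disp * g * GZ
Step 1 — GZ = 1.43 * sin(17°) = 1.43 * 0.292372 = 0.418092 m
Step 2 — RM = 39414000 * 9.81 * 0.418092 ≈ 161660000 N·m (5 s.f.)

161660000 N·m


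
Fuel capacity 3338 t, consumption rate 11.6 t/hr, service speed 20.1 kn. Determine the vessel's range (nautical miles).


Formula: endurance = fuel / rate; range = endurance * speed
Step 1 — endurance = 3338 / 11.6 = 287.7586 hours
Step 2 — range = 287.7586 * 20.1 ≈ 5783.9 nautical miles (5 s.f.)

5783.9 NM


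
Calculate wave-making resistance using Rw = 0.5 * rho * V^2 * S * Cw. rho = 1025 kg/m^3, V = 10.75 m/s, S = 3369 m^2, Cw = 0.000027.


Formula: Rw = 0.5 * rho * V^2 * S * Cw
Step 1 — V^2 = 10.75^2 = 115.5625
Step 2 — 0.5 * rho * V^2 = 0.5 * 1025 * 115.5625 = 59225.78125
Step 3 — Rw = 59225.78125 * 3369 * 0.000027 ≈ 5387.4 N (5 s.f.)

5387.4 N


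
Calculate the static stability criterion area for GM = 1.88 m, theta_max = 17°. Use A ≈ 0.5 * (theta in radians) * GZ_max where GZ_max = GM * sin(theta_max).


Formula: GZ_max = GM * sin(theta); Area = 0.5 * theta_rad * GZ_max
Step 1 — GZ_max = 1.88 * sin(17°) = 1.88 * 0.292372 = 0.549659 m
Step 2 — theta_rad = 17 * pi/180 = 0.296706 rad
Step 3 — Area = 0.5 * 0.296706 * 0.549659 ≈ 0.081544 m·rad (5 s.f.)

0.081544 m·rad


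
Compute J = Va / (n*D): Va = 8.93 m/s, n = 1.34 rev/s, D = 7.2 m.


Formula: J = Va / (n * D)
Step 1 — n * D = 1.34 * 7.2 = 9.648
Step 2 — J = 8.93 / 9.648 ≈ 0.92558 (5 s.f.)

0.92558


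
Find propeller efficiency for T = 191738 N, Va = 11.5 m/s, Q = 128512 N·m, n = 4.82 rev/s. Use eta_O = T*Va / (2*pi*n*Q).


Formula: eta = T * Va / (2 * pi * n * Q)
Step 1 — numerator = T * Va = 191738 * 11.5 = 2204987.0
Step 2 — 2 * pi * n = 2 * pi * 4.82 = 30.284953
Step 3 — denominator = 30.284953 * 128512 = 3891979.88
Step 4 — eta = 2204987.0 / 3891979.88 ≈ 0.56655 (5 s.f.)

0.56655


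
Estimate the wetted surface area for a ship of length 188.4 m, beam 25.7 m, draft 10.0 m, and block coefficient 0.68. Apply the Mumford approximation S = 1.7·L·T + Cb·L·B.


Formula: S = 1.7*L*T + V/T with V = Cb*L*B*T, i.e. S = L * (1.7*T + Cb*B)
Step 1 — 1.7*T = 1.7 * 10.0 = 17.0 m
Step 2 — Cb*B = 0.68 * 25.7 = 17.476 m
Step 3 — 1.7*T + Cb*B = 17.0 + 17.476 = 34.476 m
Step 4 — S = 188.4 * 34.476 ≈ 6495.3 m^2 (5 s.f.)

6495.3 m^2


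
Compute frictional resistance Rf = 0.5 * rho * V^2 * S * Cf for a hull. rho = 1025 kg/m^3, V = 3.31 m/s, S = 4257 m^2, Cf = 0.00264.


Formula: Rf = 0.5 * rho * V^2 * S * Cf
Step 1 — V^2 = 3.31^2 = 10.9561
Step 2 — 0.5 * rho * V^2 = 0.5 * 1025 * 10.9561 = 5615.00125
Step 3 — Rf = 5615.00125 * 4257 * 0.00264 ≈ 63104 N (5 s.f.)

63104 N


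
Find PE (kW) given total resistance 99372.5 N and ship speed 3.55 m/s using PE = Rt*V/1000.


Formula: PE = Rt * V / 1000 (kW)
Step 1 — PE (W) = 99372.5 * 3.55 = 352772.375 W
Step 2 — PE (kW) = 352772.375 / 1000 ≈ 352.77 kW (5 s.f.)

352.77 kW


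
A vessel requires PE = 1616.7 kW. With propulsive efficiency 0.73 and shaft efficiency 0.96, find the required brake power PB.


Formula: PB = PE / (eta_D * eta_S)
Step 1 — combined efficiency = eta_D * eta_S = 0.73 * 0.96 = 0.7008
Step 2 — PB = 1616.7 / 0.7008 ≈ 2306.9 kW (5 s.f.)

2306.9 kW


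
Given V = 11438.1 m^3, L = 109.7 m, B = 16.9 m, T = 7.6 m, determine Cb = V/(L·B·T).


Formula: Cb = V / (L * B * T)
Step 1 — L * B * T = 109.7 * 16.9 * 7.6 = 14089.868 m^3
Step 2 — Cb = 11438.1 / 14089.868 ≈ 0.81180 (5 s.f.)

0.81180


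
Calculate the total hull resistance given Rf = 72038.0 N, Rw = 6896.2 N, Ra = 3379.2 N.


Formula: Rt = Rf + Rw + Ra
Substituting: Rt = 72038.0 + 6896.2 + 3379.2
Result: Rt = 82313.4 N

82313.4 N


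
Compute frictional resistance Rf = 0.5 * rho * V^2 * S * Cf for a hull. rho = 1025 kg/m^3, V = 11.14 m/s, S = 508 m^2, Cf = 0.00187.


Formula: Rf = 0.5 * rho * V^2 * S * Cf
Step 1 — V^2 = 11.14^2 = 124.0996
Step 2 — 0.5 * rho * V^2 = 0.5 * 1025 * 124.0996 = 63601.045
Step 3 — Rf = 63601.045 * 508 * 0.00187 ≈ 60418 N (5 s.f.)

60418 N


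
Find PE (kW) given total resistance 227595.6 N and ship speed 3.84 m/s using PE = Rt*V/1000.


Formula: PE = Rt * V / 1000 (kW)
Step 1 — PE (W) = 227595.6 * 3.84 = 873967.104 W
Step 2 — PE (kW) = 873967.104 / 1000 ≈ 873.97 kW (5 s.f.)

873.97 kW


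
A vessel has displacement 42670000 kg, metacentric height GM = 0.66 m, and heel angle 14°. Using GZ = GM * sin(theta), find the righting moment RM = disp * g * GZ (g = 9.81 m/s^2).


Formula: GZ = GM * sin(theta); RM = disp * g * GZ
Step 1 — GZ = 0.66 * sin(14°) = 0.66 * 0.241922 = 0.159669 m
Step 2 — RM = 42670000 * 9.81 * 0.159669 ≈ 66836000 N·m (5 s.f.)

66836000 N·m


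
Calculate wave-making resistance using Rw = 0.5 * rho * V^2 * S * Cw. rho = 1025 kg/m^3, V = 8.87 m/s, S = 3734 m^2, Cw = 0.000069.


Formula: Rw = 0.5 * rho * V^2 * S * Cw
Step 1 — V^2 = 8.87^2 = 78.6769
Step 2 — 0.5 * rho * V^2 = 0.5 * 1025 * 78.6769 = 40321.91125
Step 3 — Rw = 40321.91125 * 3734 * 0.000069 ≈ 10389 N (5 s.f.)

10389 N


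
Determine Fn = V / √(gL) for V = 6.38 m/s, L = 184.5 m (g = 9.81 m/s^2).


Formula: Fn = V / sqrt(g * L)
Step 1 — g * L = 9.81 * 184.5 = 1809.945
Step 2 — sqrt(g * L) = sqrt(1809.945) = 42.543448
Step 3 — Fn = 6.38 / 42.543448 ≈ 0.14996 (5 s.f.)

0.14996


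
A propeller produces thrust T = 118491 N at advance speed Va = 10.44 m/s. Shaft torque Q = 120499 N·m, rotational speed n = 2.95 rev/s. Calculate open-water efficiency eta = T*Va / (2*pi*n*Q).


Formula: eta = T * Va / (2 * pi * n * Q)
Step 1 — numerator = T * Va = 118491 * 10.44 = 1237046.04
Step 2 — 2 * pi * n = 2 * pi * 2.95 = 18.535397
Step 3 — denominator = 18.535397 * 120499 = 2233496.8
Step 4 — eta = 1237046.04 / 2233496.8 ≈ 0.55386 (5 s.f.)

0.55386


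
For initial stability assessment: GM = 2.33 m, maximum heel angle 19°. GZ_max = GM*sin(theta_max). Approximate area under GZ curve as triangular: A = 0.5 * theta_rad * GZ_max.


Formula: GZ_max = GM * sin(theta); Area = 0.5 * theta_rad * GZ_max
Step 1 — GZ_max = 2.33 * sin(19°) = 2.33 * 0.325568 = 0.758573 m
Step 2 — theta_rad = 19 * pi/180 = 0.331613 rad
Step 3 — Area = 0.5 * 0.331613 * 0.758573 ≈ 0.12578 m·rad (5 s.f.)

0.12578 m·rad


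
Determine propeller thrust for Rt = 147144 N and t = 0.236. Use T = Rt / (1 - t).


Formula: T = Rt / (1 - t)
Step 1 — (1 - t) = 1 - 0.236 = 0.764
Step 2 — T = 147144 / 0.764 ≈ 192600 N (5 s.f.)

192600 N


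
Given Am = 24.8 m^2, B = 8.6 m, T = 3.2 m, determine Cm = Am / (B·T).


Formula: Cm = Am / (B * T)
Step 1 — B * T = 8.6 * 3.2 = 27.52 m^2
Step 2 — Cm = 24.8 / 27.52 ≈ 0.90116 (5 s.f.)

0.90116


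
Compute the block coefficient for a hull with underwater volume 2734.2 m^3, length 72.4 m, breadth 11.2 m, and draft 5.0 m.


Formula: Cb = V / (L * B * T)
Step 1 — L * B * T = 72.4 * 11.2 * 5.0 = 4054.4 m^3
Step 2 — Cb = 2734.2 / 4054.4 ≈ 0.67438 (5 s.f.)

0.67438


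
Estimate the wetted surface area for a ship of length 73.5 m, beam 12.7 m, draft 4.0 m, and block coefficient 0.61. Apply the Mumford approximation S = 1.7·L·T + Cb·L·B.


Formula: S = 1.7*L*T + V/T with V = Cb*L*B*T, i.e. S = L * (1.7*T + Cb*B)
Step 1 — 1.7*T = 1.7 * 4.0 = 6.8 m
Step 2 — Cb*B = 0.61 * 12.7 = 7.747 m
Step 3 — 1.7*T + Cb*B = 6.8 + 7.747 = 14.547 m
Step 4 — S = 73.5 * 14.547 ≈ 1069.2 m^2 (5 s.f.)

1069.2 m^2


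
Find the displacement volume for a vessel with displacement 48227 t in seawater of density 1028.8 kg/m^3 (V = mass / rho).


Formula: V = mass / rho
Step 1 — convert tonnes to kg: 48227 t * 1000 = 48227000 kg
Step 2 — V = 48227000 / 1028.8 ≈ 46877 m^3 (5 s.f.)

46877 m^3


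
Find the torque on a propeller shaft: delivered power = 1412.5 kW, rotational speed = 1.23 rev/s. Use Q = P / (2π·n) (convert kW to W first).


Formula: Q = P_W / (2 * pi * n)
Step 1 — P_W = 1412.5 kW * 1000 = 1412500.0 W
Step 2 — 2 * pi * n = 2 * pi * 1.23 = 7.728318
Step 3 — Q = 1412500.0 / 7.728318 ≈ 182770 N·m (5 s.f.)

182770 N·m


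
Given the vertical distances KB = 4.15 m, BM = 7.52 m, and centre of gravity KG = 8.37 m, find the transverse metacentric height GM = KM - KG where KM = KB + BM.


Formula: GM = KB + BM - KG
Step 1 — KM = KB + BM = 4.15 + 7.52 = 11.67 m
Step 2 — GM = KM - KG = 11.67 - 8.37 = 3.3 m

3.3 m


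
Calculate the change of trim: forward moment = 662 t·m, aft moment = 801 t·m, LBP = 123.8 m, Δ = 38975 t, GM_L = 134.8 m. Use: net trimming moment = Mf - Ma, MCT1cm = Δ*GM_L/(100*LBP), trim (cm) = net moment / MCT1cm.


Formula: net trimming moment = Mf - Ma; MCT1cm = Δ*GM_L/(100*LBP); trim = net moment / MCT1cm
Step 1 — net trimming moment = 662 - 801 = -139 t·m
Step 2 — MCT1cm = 38975 * 134.8 / (100 * 123.8) = 424.3805 t·m/cm
Step 3 — trim = -139 / 424.3805 ≈ -0.32754 cm (5 s.f.)

-0.32754 cm


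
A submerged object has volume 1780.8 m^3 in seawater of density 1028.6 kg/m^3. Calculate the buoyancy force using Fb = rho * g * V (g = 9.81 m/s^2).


Formula: Fb = rho * g * V
Substituting: Fb = 1028.6 * 9.81 * 1780.8
Intermediate: 1028.6 * 9.81 = 10090.566
Result: Fb = 10090.566 * 1780.8 ≈ 17969000 N (5 s.f.)

17969000 N


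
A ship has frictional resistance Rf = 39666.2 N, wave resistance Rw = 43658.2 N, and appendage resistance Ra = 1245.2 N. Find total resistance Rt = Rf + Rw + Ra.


Formula: Rt = Rf + Rw + Ra
Substituting: Rt = 39666.2 + 43658.2 + 1245.2
Result: Rt = 84569.6 N

84569.6 N


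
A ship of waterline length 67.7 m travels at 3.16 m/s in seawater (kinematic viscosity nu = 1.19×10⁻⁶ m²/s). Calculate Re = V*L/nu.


Formula: Re = V * L / nu
Step 1 — V * L = 3.16 * 67.7 = 213.932 m^2/s
Step 2 — Re = 213.932 / 1.19e-6 = 1.80e+08

1.80e+08


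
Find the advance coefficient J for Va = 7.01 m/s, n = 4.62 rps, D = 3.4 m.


Formula: J = Va / (n * D)
Step 1 — n * D = 4.62 * 3.4 = 15.708
Step 2 — J = 7.01 / 15.708 ≈ 0.44627 (5 s.f.)

0.44627


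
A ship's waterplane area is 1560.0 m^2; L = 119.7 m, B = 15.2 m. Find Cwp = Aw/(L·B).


Formula: Cwp = Aw / (L * B)
Step 1 — L * B = 119.7 * 15.2 = 1819.44 m^2
Step 2 — Cwp = 1560.0 / 1819.44 ≈ 0.85741 (5 s.f.)

0.85741


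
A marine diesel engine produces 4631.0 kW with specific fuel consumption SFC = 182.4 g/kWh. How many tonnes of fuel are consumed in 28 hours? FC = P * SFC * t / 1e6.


Formula: FC (tonnes) = P * SFC * t / 1,000,000
Step 1 — P * SFC * t = 4631.0 * 182.4 * 28 = 23651443.2 g
Step 2 — FC (tonnes) = 23651443.2 / 1,000,000 ≈ 23.651 tonnes (5 s.f.)

23.651 tonnes


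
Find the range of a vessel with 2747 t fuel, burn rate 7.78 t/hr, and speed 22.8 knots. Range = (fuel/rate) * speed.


Formula: endurance = fuel / rate; range = endurance * speed
Step 1 — endurance = 2747 / 7.78 = 353.0848 hours
Step 2 — range = 353.0848 * 22.8 ≈ 8050.3 nautical miles (5 s.f.)

8050.3 NM


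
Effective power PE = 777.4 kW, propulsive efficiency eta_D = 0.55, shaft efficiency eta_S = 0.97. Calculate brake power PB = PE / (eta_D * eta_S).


Formula: PB = PE / (eta_D * eta_S)
Step 1 — combined efficiency = eta_D * eta_S = 0.55 * 0.97 = 0.5335
Step 2 — PB = 777.4 / 0.5335 ≈ 1457.2 kW (5 s.f.)

1457.2 kW


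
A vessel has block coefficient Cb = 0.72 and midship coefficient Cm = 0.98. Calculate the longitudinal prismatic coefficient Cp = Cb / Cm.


Formula: Cp = Cb / Cm
Substituting: Cp = 0.72 / 0.98
Result: Cp ≈ 0.73469 (5 s.f.)

0.73469


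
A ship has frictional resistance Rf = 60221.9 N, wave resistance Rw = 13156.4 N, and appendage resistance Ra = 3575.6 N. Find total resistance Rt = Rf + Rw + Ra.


Formula: Rt = Rf + Rw + Ra
Substituting: Rt = 60221.9 + 13156.4 + 3575.6
Result: Rt = 76953.9 N

76953.9 N


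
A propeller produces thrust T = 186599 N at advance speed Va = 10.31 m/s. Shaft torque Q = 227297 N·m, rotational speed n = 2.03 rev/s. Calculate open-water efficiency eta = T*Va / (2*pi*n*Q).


Formula: eta = T * Va / (2 * pi * n * Q)
Step 1 — numerator = T * Va = 186599 * 10.31 = 1923835.69
Step 2 — 2 * pi * n = 2 * pi * 2.03 = 12.754866
Step 3 — denominator = 12.754866 * 227297 = 2899142.78
Step 4 — eta = 1923835.69 / 2899142.78 ≈ 0.66359 (5 s.f.)

0.66359


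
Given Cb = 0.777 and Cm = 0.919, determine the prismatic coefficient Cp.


Formula: Cp = Cb / Cm
Substituting: Cp = 0.777 / 0.919
Result: Cp ≈ 0.84548 (5 s.f.)

0.84548


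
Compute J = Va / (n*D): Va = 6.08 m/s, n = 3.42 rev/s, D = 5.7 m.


Formula: J = Va / (n * D)
Step 1 — n * D = 3.42 * 5.7 = 19.494
Step 2 — J = 6.08 / 19.494 ≈ 0.31189 (5 s.f.)

0.31189


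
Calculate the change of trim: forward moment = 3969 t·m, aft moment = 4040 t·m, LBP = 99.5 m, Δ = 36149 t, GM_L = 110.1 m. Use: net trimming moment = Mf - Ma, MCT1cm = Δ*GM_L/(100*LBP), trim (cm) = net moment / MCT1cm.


Formula: net trimming moment = Mf - Ma; MCT1cm = Δ*GM_L/(100*LBP); trim = net moment / MCT1cm
Step 1 — net trimming moment = 3969 - 4040 = -71 t·m
Step 2 — MCT1cm = 36149 * 110.1 / (100 * 99.5) = 400.0005 t·m/cm
Step 3 — trim = -71 / 400.0005 ≈ -0.17750 cm (5 s.f.)

-0.17750 cm


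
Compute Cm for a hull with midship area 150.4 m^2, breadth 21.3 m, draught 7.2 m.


Formula: Cm = Am / (B * T)
Step 1 — B * T = 21.3 * 7.2 = 153.36 m^2
Step 2 — Cm = 150.4 / 153.36 ≈ 0.98070 (5 s.f.)

0.98070


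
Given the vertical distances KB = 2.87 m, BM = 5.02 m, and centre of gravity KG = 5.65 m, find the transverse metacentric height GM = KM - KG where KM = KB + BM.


Formula: GM = KB + BM - KG
Step 1 — KM = KB + BM = 2.87 + 5.02 = 7.89 m
Step 2 — GM = KM - KG = 7.89 - 5.65 = 2.24 m

2.24 m


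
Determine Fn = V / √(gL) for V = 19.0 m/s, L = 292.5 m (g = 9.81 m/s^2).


Formula: Fn = V / sqrt(g * L)
Step 1 — g * L = 9.81 * 292.5 = 2869.425
Step 2 — sqrt(g * L) = sqrt(2869.425) = 53.567014
Step 3 — Fn = 19.0 / 53.567014 ≈ 0.35470 (5 s.f.)

0.35470


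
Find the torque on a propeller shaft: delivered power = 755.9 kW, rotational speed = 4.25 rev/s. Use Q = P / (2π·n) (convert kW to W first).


Formula: Q = P_W / (2 * pi * n)
Step 1 — P_W = 755.9 kW * 1000 = 755900.0 W
Step 2 — 2 * pi * n = 2 * pi * 4.25 = 26.703538
Step 3 — Q = 755900.0 / 26.703538 ≈ 28307 N·m (5 s.f.)

28307 N·m


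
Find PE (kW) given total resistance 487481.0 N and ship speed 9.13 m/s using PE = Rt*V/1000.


Formula: PE = Rt * V / 1000 (kW)
Step 1 — PE (W) = 487481.0 * 9.13 = 4450701.53 W
Step 2 — PE (kW) = 4450701.53 / 1000 ≈ 4450.7 kW (5 s.f.)

4450.7 kW


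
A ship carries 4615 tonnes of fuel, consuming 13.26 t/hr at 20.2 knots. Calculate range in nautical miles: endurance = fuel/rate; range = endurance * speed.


Formula: endurance = fuel / rate; range = endurance * speed
Step 1 — endurance = 4615 / 13.26 = 348.0392 hours
Step 2 — range = 348.0392 * 20.2 ≈ 7030.4 nautical miles (5 s.f.)

7030.4 NM


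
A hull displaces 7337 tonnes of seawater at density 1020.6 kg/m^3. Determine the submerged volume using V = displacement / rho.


Formula: V = mass / rho
Step 1 — convert tonnes to kg: 7337 t * 1000 = 7337000 kg
Step 2 — V = 7337000 / 1020.6 ≈ 7188.9 m^3 (5 s.f.)

7188.9 m^3


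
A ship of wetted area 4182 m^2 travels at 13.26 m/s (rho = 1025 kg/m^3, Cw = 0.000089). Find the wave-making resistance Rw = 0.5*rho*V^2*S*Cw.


Formula: Rw = 0.5 * rho * V^2 * S * Cw
Step 1 — V^2 = 13.26^2 = 175.8276
Step 2 — 0.5 * rho * V^2 = 0.5 * 1025 * 175.8276 = 90111.645
Step 3 — Rw = 90111.645 * 4182 * 0.000089 ≈ 33539 N (5 s.f.)

33539 N


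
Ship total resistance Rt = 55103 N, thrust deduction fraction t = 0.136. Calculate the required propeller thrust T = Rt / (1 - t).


Formula: T = Rt / (1 - t)
Step 1 — (1 - t) = 1 - 0.136 = 0.864
Step 2 — T = 55103 / 0.864 ≈ 63777 N (5 s.f.)

63777 N


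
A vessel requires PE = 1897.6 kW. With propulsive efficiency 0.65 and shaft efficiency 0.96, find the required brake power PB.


Formula: PB = PE / (eta_D * eta_S)
Step 1 — combined efficiency = eta_D * eta_S = 0.65 * 0.96 = 0.624
Step 2 — PB = 1897.6 / 0.624 ≈ 3041.0 kW (5 s.f.)

3041.0 kW


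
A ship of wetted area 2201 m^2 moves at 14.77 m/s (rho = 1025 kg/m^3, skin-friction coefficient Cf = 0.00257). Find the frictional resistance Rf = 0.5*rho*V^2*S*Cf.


Formula: Rf = 0.5 * rho * V^2 * S * Cf
Step 1 — V^2 = 14.77^2 = 218.1529
Step 2 — 0.5 * rho * V^2 = 0.5 * 1025 * 218.1529 = 111803.36125
Step 3 — Rf = 111803.36125 * 2201 * 0.00257 ≈ 632420 N (5 s.f.)

632420 N


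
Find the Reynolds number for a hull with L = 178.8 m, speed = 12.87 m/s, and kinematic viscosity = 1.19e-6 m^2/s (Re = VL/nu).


Formula: Re = V * L / nu
Step 1 — V * L = 12.87 * 178.8 = 2301.156 m^2/s
Step 2 — Re = 2301.156 / 1.19e-6 = 1.93e+09

1.93e+09


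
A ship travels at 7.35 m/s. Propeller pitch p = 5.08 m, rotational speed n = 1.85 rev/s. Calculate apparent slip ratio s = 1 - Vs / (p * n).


Formula: s = 1 - Vs / (p * n)
Step 1 — p * n = 5.08 * 1.85 = 9.398
Step 2 — Vs / (p*n) = 7.35 / 9.398 = 0.782081 (6 d.p.)
Step 3 — s = 1 - 0.782081 = 0.217919

0.217919


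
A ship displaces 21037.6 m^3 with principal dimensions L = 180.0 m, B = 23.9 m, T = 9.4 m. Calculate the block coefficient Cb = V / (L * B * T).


Formula: Cb = V / (L * B * T)
Step 1 — L * B * T = 180.0 * 23.9 * 9.4 = 40438.8 m^3
Step 2 — Cb = 21037.6 / 40438.8 ≈ 0.52023 (5 s.f.)

0.52023


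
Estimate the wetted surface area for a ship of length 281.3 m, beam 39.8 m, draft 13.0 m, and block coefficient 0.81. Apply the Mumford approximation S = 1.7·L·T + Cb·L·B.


Formula: S = 1.7*L*T + V/T with V = Cb*L*B*T, i.e. S = L * (1.7*T + Cb*B)
Step 1 — 1.7*T = 1.7 * 13.0 = 22.1 m
Step 2 — Cb*B = 0.81 * 39.8 = 32.238 m
Step 3 — 1.7*T + Cb*B = 22.1 + 32.238 = 54.338 m
Step 4 — S = 281.3 * 54.338 ≈ 15285 m^2 (5 s.f.)

15285 m^2


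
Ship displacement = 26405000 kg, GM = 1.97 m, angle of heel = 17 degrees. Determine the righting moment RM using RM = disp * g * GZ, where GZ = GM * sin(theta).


Formula: GZ = GM * sin(theta); RM = disp * g * GZ
Step 1 — GZ = 1.97 * sin(17°) = 1.97 * 0.292372 = 0.575973 m
Step 2 — RM = 26405000 * 9.81 * 0.575973 ≈ 149200000 N·m (5 s.f.)

149200000 N·m


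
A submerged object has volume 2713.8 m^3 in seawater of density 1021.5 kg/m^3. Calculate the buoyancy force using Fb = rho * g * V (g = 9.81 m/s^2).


Formula: Fb = rho * g * V
Substituting: Fb = 1021.5 * 9.81 * 2713.8
Intermediate: 1021.5 * 9.81 = 10020.915
Result: Fb = 10020.915 * 2713.8 ≈ 27195000 N (5 s.f.)

27195000 N


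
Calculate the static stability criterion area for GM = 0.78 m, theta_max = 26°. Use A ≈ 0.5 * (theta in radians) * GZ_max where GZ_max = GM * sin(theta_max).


Formula: GZ_max = GM * sin(theta); Area = 0.5 * theta_rad * GZ_max
Step 1 — GZ_max = 0.78 * sin(26°) = 0.78 * 0.438371 = 0.341929 m
Step 2 — theta_rad = 26 * pi/180 = 0.453786 rad
Step 3 — Area = 0.5 * 0.453786 * 0.341929 ≈ 0.077581 m·rad (5 s.f.)

0.077581 m·rad


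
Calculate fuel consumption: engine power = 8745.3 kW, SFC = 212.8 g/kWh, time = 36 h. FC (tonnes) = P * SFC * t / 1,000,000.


Formula: FC (tonnes) = P * SFC * t / 1,000,000
Step 1 — P * SFC * t = 8745.3 * 212.8 * 36 = 66995994.24 g
Step 2 — FC (tonnes) = 66995994.24 / 1,000,000 ≈ 66.996 tonnes (5 s.f.)

66.996 tonnes


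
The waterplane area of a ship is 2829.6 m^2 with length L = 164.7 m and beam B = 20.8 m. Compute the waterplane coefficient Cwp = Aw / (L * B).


Formula: Cwp = Aw / (L * B)
Step 1 — L * B = 164.7 * 20.8 = 3425.76 m^2
Step 2 — Cwp = 2829.6 / 3425.76 ≈ 0.82598 (5 s.f.)

0.82598


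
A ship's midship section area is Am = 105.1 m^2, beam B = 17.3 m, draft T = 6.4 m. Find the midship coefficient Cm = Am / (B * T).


Formula: Cm = Am / (B * T)
Step 1 — B * T = 17.3 * 6.4 = 110.72 m^2
Step 2 — Cm = 105.1 / 110.72 ≈ 0.94924 (5 s.f.)

0.94924


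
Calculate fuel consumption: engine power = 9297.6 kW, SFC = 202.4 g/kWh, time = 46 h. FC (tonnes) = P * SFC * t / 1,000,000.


Formula: FC (tonnes) = P * SFC * t / 1,000,000
Step 1 — P * SFC * t = 9297.6 * 202.4 * 46 = 86564375.04 g
Step 2 — FC (tonnes) = 86564375.04 / 1,000,000 ≈ 86.564 tonnes (5 s.f.)

86.564 tonnes


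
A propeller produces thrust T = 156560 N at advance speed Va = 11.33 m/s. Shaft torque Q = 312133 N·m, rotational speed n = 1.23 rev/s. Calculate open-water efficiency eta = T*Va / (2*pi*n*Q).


Formula: eta = T * Va / (2 * pi * n * Q)
Step 1 — numerator = T * Va = 156560 * 11.33 = 1773824.8
Step 2 — 2 * pi * n = 2 * pi * 1.23 = 7.728318
Step 3 — denominator = 7.728318 * 312133 = 2412263.08
Step 4 — eta = 1773824.8 / 2412263.08 ≈ 0.73534 (5 s.f.)

0.73534


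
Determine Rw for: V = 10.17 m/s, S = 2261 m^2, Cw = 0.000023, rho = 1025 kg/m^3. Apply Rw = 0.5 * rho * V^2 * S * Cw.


Formula: Rw = 0.5 * rho * V^2 * S * Cw
Step 1 — V^2 = 10.17^2 = 103.4289
Step 2 — 0.5 * rho * V^2 = 0.5 * 1025 * 103.4289 = 53007.31125
Step 3 — Rw = 53007.31125 * 2261 * 0.000023 ≈ 2756.5 N (5 s.f.)

2756.5 N


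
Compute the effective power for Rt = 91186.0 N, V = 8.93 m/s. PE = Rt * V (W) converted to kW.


Formula: PE = Rt * V / 1000 (kW)
Step 1 — PE (W) = 91186.0 * 8.93 = 814290.98 W
Step 2 — PE (kW) = 814290.98 / 1000 ≈ 814.29 kW (5 s.f.)

814.29 kW


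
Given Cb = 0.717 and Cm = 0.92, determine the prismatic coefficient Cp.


Formula: Cp = Cb / Cm
Substituting: Cp = 0.717 / 0.92
Result: Cp ≈ 0.77935 (5 s.f.)

0.77935


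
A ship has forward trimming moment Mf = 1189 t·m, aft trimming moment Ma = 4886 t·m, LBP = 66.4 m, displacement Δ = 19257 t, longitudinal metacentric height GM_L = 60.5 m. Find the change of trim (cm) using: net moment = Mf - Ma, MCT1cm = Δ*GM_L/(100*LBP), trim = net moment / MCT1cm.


Formula: net trimming moment = Mf - Ma; MCT1cm = Δ*GM_L/(100*LBP); trim = net moment / MCT1cm
Step 1 — net trimming moment = 1189 - 4886 = -3697 t·m
Step 2 — MCT1cm = 19257 * 60.5 / (100 * 66.4) = 175.4591 t·m/cm
Step 3 — trim = -3697 / 175.4591 ≈ -21.070 cm (5 s.f.)

-21.070 cm


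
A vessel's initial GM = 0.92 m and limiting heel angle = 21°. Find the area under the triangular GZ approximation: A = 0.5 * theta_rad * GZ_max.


Formula: GZ_max = GM * sin(theta); Area = 0.5 * theta_rad * GZ_max
Step 1 — GZ_max = 0.92 * sin(21°) = 0.92 * 0.358368 = 0.329699 m
Step 2 — theta_rad = 21 * pi/180 = 0.366519 rad
Step 3 — Area = 0.5 * 0.366519 * 0.329699 ≈ 0.060420 m·rad (5 s.f.)

0.060420 m·rad
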